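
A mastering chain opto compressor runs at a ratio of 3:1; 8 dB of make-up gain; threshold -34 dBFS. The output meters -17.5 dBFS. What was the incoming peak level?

-8.5 dBFS

Stripping the +8 dB make-up gives -25.5 dBFS at the gain stage.
Post-compression overshoot = -25.5 − (-34) = 8.5 dB.
Undo the ratio: input overshoot = 8.5 × 3 = 25.5 dB, giving input = -8.5 dBFS.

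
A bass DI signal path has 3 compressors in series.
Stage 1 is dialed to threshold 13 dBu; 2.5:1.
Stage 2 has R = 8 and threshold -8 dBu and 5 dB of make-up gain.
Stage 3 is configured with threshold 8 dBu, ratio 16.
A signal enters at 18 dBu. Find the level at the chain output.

-0.125 dBu

Stage 1: overshoot 5 dB → 5/2.5 = 2 dB → 15 dBu.
Stage 2: 23 dB above -8 dBu, reduced 8:1 to 2.875 dB above → -5.125 dBu; +5 dB make-up → -0.125 dBu.
Stage 3: below threshold (-0.125 ≤ 8); passes unchanged; output -0.125 dBu.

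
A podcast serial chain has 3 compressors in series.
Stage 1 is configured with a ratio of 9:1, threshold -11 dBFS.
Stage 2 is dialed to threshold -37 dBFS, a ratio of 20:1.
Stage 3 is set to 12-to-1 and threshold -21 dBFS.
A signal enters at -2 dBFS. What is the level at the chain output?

Stage 1: -2 dBFS is 9 dB over -11 dBFS; at 9:1 that becomes 1 dB over, giving -10 dBFS.
Stage 2: 27 dB above -37 dBFS, reduced 20:1 to 1.35 dB above → -35.65 dBFS.
Stage 3: -35.65 dBFS is at or below the -21 dBFS threshold — no compression; output -35.65 dBFS.

-35.65 dBFS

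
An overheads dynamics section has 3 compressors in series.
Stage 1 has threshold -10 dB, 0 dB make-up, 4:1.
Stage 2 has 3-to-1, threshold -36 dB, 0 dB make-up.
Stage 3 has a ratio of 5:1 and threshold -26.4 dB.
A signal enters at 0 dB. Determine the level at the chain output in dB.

Stage 1: 0 dB is 10 dB over -10 dB; at 4:1 that becomes 2.5 dB over, giving -7.5 dB.
Stage 2: -7.5 dB is 28.5 dB over -36 dB; at 3:1 that becomes 9.5 dB over, giving -26.5 dB.
Stage 3: below threshold (-26.5 ≤ -26.4); passes unchanged; output -26.5 dB.

-26.5 dB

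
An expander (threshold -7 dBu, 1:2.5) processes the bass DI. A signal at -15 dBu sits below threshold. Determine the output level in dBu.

The input is 8 dB below the -7 dBu threshold.
A 1:2.5 expander multiplies undershoot by 2.5: 8 × 2.5 = 20 dB below threshold.
Output = -7 − 20 = -27 dBu.

-27 dBu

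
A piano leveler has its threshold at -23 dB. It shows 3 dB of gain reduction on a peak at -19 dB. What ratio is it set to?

Input overshoot = -19 − (-23) = 4 dB.
Output overshoot = 4 − 3 = 1 dB.
Ratio = input overshoot / output overshoot = 4 / 1 = 4.

4:1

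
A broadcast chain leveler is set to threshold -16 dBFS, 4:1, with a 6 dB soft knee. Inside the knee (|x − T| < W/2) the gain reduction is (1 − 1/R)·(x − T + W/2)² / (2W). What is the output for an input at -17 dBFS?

x − T + W/2 = -17 − (-16) + 3 = 2.
GR = (1 − 1/4) × 2² / 12 = 0.75 × 4 / 12 = 0.25 dB.
Output = -17 − 0.25 = -17.25 dBFS.

-17.25 dBFS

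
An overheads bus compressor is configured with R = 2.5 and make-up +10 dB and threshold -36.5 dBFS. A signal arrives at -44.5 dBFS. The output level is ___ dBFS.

-44.5 dBFS is 8 dB below the -36.5 dBFS threshold, so no gain reduction is applied.
Make-up gain adds 10 dB: -44.5 + 10 = -34.5 dBFS.

-34.5 dBFS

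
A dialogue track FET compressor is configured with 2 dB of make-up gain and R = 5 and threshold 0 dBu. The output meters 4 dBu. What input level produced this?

Stripping the +2 dB make-up gives 2 dBu at the gain stage.
The compressed level sits 2 − 0 = 2 dB over threshold.
Undo the ratio: input overshoot = 2 × 5 = 10 dB, giving input = 10 dBu.

10 dBu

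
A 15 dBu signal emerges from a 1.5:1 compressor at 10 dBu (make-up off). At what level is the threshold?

Gain reduction = 15 − 10 = 5 dB; output overshoot = GR / (R − 1) = 5 / 0.5 = 10 dB.
Threshold = output − output overshoot = 10 − 10 = 0 dBu.

0 dBu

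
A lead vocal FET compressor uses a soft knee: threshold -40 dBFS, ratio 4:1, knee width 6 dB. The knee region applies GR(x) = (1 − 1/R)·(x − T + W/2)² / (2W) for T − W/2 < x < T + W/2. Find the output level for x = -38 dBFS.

x − T + W/2 = -38 − (-40) + 3 = 5.
GR = (1 − 1/4) × 5² / 12 = 0.75 × 25 / 12 = 1.5625 dB.
Output = -38 − 1.5625 = -39.5625 dBFS.

-39.5625 dBFS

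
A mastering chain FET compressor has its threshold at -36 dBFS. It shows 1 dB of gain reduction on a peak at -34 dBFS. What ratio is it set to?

2:1

Input overshoot = -34 − (-36) = 2 dB.
Output overshoot = 2 − 1 = 1 dB.
Ratio = input overshoot / output overshoot = 2 / 1 = 2.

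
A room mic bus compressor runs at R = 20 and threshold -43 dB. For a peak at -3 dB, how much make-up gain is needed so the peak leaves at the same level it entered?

38 dB

Overshoot 40 dB → 40/20 = 2 dB after compression, so the compressed level is -43 + 2 = -41 dB.
Make-up = target − compressed = -3 − (-41) = 38 dB.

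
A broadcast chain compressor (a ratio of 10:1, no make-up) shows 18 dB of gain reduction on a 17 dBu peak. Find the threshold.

-3 dBu

Gain reduction = 17 − (-1) = 18 dB; output overshoot = GR / (R − 1) = 18 / 9 = 2 dB.
Threshold = output − output overshoot = -1 − 2 = -3 dBu.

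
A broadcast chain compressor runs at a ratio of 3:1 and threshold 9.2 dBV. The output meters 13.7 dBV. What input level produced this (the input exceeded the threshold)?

The compressed level sits 13.7 − 9.2 = 4.5 dB over threshold.
Undo the ratio: input overshoot = 4.5 × 3 = 13.5 dB, giving input = 22.7 dBV.

22.7 dBV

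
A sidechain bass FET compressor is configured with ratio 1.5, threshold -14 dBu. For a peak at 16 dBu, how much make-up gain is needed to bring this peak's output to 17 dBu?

The peak compresses to -14 + 30/1.5 = 6 dBu.
To reach 17 dBu requires 17 − 6 = 11 dB of make-up.

11 dB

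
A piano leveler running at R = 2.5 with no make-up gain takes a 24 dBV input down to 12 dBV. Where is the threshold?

4 dBV

Let T be the threshold. Output overshoot = (input overshoot)/R, so 12 − T = (24 − T)/2.5.
2.5·(12 − T) = 24 − T → 1.5·T = 30 − 24 = 6.
T = 6/1.5 = 4 dBV.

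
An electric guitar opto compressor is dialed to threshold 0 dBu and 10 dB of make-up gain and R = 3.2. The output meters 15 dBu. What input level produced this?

16 dBu

Remove make-up: 15 − 10 = 5 dBu.
That's 5 dB above the 0 dBu threshold.
Undo the ratio: input overshoot = 5 × 3.2 = 16 dB, giving input = 16 dBu.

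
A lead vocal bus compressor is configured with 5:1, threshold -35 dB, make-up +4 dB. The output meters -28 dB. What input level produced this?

-20 dB

Remove make-up: -28 − 4 = -32 dB.
The compressed level sits -32 − (-35) = 3 dB over threshold.
Input overshoot = R × output overshoot = 15 dB → input = -35 + 15 = -20 dB.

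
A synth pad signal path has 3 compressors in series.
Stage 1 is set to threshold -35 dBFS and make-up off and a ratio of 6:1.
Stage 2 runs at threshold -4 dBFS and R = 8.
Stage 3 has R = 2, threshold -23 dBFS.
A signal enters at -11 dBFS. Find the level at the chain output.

Stage 1: -11 dBFS is 24 dB over -35 dBFS; at 6:1 that becomes 4 dB over, giving -31 dBFS.
Stage 2: -31 dBFS is at or below the -4 dBFS threshold — no compression; output -31 dBFS.
Stage 3: -31 dBFS is at or below the -23 dBFS threshold — no compression; output -31 dBFS.

-31 dBFS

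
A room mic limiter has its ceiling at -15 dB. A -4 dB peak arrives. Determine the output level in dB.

The limiter clamps the peak to its -15 dB ceiling.

-15 dB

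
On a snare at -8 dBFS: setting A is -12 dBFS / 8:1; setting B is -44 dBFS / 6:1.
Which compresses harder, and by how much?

A: GR = 4 − 4/8 = 3.5 dB.
B: GR = 36 − 36/6 = 30 dB.
B reduces 26.5 dB more.

B, by 26.5 dB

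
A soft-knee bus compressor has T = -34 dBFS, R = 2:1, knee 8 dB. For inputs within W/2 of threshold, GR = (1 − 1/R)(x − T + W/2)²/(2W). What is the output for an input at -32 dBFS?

-33.125 dBFS

x − T + W/2 = -32 − (-34) + 4 = 6.
GR = (1 − 1/2) × 6² / 16 = 0.5 × 36 / 16 = 1.125 dB.
Output = -32 − 1.125 = -33.125 dBFS.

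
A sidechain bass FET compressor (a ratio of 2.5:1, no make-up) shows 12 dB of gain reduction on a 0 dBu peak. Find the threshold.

Input is 20 dB above T (since output overshoot × R = input overshoot: (-12 − T)·2.5 = 0 − T gives T = -20 dBu).
Check: -20 + (0 − (-20))/2.5 = -20 + 8 = -12 dBu. ✓

-20 dBu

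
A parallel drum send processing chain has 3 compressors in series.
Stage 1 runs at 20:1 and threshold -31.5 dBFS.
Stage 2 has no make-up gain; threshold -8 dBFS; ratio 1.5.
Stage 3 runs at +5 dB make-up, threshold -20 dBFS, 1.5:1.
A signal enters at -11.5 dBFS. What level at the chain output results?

Stage 1: overshoot 20 dB → 20/20 = 1 dB → -30.5 dBFS.
Stage 2: -30.5 dBFS ≤ -8 dBFS, so stage 2 doesn't engage; output -30.5 dBFS.
Stage 3: -30.5 dBFS ≤ -20 dBFS, so stage 3 doesn't engage; make-up brings it to -25.5 dBFS.

-25.5 dBFS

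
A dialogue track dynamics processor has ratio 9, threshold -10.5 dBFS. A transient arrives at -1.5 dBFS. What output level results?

Overshoot: -1.5 − (-10.5) = 9 dB.
The 9 dB excess becomes 1 dB after 9:1 reduction.
Output = -10.5 + 1 = -9.5 dBFS.

-9.5 dBFS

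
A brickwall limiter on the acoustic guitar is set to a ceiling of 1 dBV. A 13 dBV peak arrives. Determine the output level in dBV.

1 dBV

A brickwall limiter is an ∞:1 compressor: any input above the ceiling is clamped to 1 dBV.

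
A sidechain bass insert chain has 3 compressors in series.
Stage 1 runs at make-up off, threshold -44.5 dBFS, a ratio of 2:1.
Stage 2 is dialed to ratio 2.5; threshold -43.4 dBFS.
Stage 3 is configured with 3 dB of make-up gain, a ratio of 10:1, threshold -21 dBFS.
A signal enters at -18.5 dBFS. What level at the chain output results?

Stage 1: overshoot 26 dB → 26/2 = 13 dB → -31.5 dBFS.
Stage 2: overshoot 11.9 dB → 11.9/2.5 = 4.76 dB → -38.64 dBFS.
Stage 3: -38.64 dBFS is at or below the -21 dBFS threshold — no compression; make-up brings it to -35.64 dBFS.

-35.64 dBFS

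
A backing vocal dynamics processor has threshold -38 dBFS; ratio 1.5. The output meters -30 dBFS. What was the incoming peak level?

-26 dBFS

The compressed level sits -30 − (-38) = 8 dB over threshold.
Input overshoot = R × output overshoot = 12 dB → input = -38 + 12 = -26 dBFS.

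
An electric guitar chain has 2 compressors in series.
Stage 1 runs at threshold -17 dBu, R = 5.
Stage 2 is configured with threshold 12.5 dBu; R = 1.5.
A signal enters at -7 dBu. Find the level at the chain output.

Stage 1: overshoot 10 dB → 10/5 = 2 dB → -15 dBu.
Stage 2: below threshold (-15 ≤ 12.5); passes unchanged; output -15 dBu.

-15 dBu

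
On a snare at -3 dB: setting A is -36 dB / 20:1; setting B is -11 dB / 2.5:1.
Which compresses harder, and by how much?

A: 33 dB over, compressed to 1.65 dB over, so 31.35 dB of GR.
B: 8 dB over, compressed to 3.2 dB over, so 4.8 dB of GR.
Difference: 26.55 dB in favour of A.

A, by 26.55 dB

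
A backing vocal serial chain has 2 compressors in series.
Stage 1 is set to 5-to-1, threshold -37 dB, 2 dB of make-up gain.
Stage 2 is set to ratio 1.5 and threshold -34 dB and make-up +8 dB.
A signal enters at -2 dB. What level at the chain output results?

Stage 1: -2 dB is 35 dB over -37 dB; at 5:1 that becomes 7 dB over, giving -30 dB; +2 dB make-up → -28 dB.
Stage 2: -28 dB is 6 dB over -34 dB; at 1.5:1 that becomes 4 dB over, giving -30 dB; +8 dB make-up → -22 dB.

-22 dB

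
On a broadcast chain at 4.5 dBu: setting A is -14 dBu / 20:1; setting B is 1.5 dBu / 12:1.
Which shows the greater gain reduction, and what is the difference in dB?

A, by 14.825 dB

A: overshoot 18.5 dB → output overshoot 0.925 dB → GR 17.575 dB.
B: overshoot 3 dB → output overshoot 0.25 dB → GR 2.75 dB.
A reduces 14.825 dB more.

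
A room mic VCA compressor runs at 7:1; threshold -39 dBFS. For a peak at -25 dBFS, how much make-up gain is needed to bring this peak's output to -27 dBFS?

Without make-up, output = threshold + overshoot/7 = -39 + 2 = -37 dBFS.
Gap to target: 10 dB.

10 dB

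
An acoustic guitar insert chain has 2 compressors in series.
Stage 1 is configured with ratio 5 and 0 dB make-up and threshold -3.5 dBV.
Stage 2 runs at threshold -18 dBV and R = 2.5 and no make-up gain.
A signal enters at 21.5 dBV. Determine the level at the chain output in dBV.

Stage 1: overshoot 25 dB → 25/5 = 5 dB → 1.5 dBV.
Stage 2: 19.5 dB above -18 dBV, reduced 2.5:1 to 7.8 dB above → -10.2 dBV.

-10.2 dBV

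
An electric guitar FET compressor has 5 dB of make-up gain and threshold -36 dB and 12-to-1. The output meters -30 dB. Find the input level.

Before make-up, the level was -30 − 5 = -35 dB.
That's 1 dB above the -36 dB threshold.
Input overshoot = R × output overshoot = 12 dB → input = -36 + 12 = -24 dB.

-24 dB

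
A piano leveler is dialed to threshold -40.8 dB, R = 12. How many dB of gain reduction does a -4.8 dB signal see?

-4.8 dB exceeds the threshold by 36 dB.
A 12:1 ratio leaves 3 dB of that excess.
So the signal is attenuated by 36 − 3 = 33 dB.

33 dB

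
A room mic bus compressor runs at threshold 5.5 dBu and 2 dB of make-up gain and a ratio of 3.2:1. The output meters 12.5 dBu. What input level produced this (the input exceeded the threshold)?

Stripping the +2 dB make-up gives 10.5 dBu at the gain stage.
Post-compression overshoot = 10.5 − 5.5 = 5 dB.
Undo the ratio: input overshoot = 5 × 3.2 = 16 dB, giving input = 21.5 dBu.

21.5 dBu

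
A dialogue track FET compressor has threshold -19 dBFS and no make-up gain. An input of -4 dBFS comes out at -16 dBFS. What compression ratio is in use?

Input overshoot = -4 − (-19) = 15 dB; output overshoot = -16 − (-19) = 3 dB.
Ratio = 15 / 3 = 5.

5:1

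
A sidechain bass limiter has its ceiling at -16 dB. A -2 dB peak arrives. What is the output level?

At ∞:1, everything above -16 dB is held at the ceiling.

-16 dB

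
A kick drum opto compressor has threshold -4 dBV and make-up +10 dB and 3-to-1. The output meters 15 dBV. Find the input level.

23 dBV

Remove make-up: 15 − 10 = 5 dBV.
Post-compression overshoot = 5 − (-4) = 9 dB.
Undo the ratio: input overshoot = 9 × 3 = 27 dB, giving input = 23 dBV.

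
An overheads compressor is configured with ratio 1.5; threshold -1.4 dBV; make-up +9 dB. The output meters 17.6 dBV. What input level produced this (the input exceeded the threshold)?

13.6 dBV

Remove make-up: 17.6 − 9 = 8.6 dBV.
Post-compression overshoot = 8.6 − (-1.4) = 10 dB.
Undo the ratio: input overshoot = 10 × 1.5 = 15 dB, giving input = 13.6 dBV.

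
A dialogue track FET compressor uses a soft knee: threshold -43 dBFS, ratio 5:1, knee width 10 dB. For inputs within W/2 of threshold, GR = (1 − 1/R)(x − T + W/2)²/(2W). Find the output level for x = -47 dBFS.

x − T + W/2 = -47 − (-43) + 5 = 1.
GR = (1 − 1/5) × 1² / 20 = 0.8 × 1 / 20 = 0.04 dB.
Output = -47 − 0.04 = -47.04 dBFS.

-47.04 dBFS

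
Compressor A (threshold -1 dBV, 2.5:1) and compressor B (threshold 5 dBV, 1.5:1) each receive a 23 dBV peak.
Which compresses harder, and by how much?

A, by 8.4 dB

A: 24 dB over, compressed to 9.6 dB over, so 14.4 dB of GR.
B: 18 dB over, compressed to 12 dB over, so 6 dB of GR.
Difference: 8.4 dB in favour of A.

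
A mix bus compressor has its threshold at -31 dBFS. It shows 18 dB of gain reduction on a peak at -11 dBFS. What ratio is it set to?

10:1

Input overshoot = -11 − (-31) = 20 dB.
Output overshoot = 20 − 18 = 2 dB.
Ratio = input overshoot / output overshoot = 20 / 2 = 10.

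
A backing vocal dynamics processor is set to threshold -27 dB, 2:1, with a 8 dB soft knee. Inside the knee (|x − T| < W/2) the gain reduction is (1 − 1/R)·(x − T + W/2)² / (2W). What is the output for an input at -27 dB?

-27.5 dB

x − T + W/2 = -27 − (-27) + 4 = 4.
GR = (1 − 1/2) × 4² / 16 = 0.5 × 16 / 16 = 0.5 dB.
Output = -27 − 0.5 = -27.5 dB.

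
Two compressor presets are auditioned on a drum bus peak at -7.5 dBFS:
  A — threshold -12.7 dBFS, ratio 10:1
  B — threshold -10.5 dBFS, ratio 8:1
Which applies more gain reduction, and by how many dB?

A, by 2.055 dB

A: GR = 5.2 − 5.2/10 = 4.68 dB.
B: GR = 3 − 3/8 = 2.625 dB.
Difference: 2.055 dB in favour of A.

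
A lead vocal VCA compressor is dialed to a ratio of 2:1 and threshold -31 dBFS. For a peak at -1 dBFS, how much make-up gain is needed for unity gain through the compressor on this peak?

Overshoot 30 dB → 30/2 = 15 dB after compression, so the compressed level is -31 + 15 = -16 dBFS.
Make-up = target − compressed = -1 − (-16) = 15 dB.

15 dB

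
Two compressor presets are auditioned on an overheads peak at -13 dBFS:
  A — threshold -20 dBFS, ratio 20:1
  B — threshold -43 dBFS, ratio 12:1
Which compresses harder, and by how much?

B, by 20.85 dB

A: GR = 7 − 7/20 = 6.65 dB.
B: GR = 30 − 30/12 = 27.5 dB.
B reduces 20.85 dB more.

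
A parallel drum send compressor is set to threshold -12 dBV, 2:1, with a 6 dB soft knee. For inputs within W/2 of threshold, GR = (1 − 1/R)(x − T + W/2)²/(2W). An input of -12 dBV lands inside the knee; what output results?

-12.375 dBV

x − T + W/2 = -12 − (-12) + 3 = 3.
GR = (1 − 1/2) × 3² / 12 = 0.5 × 9 / 12 = 0.375 dB.
Output = -12 − 0.375 = -12.375 dBV.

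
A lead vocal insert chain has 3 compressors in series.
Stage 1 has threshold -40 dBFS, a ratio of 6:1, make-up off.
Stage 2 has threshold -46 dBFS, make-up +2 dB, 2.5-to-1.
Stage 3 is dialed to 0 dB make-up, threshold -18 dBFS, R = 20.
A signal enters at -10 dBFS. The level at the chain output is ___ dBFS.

-39.6 dBFS

Stage 1: 30 dB above -40 dBFS, reduced 6:1 to 5 dB above → -35 dBFS.
Stage 2: 11 dB above -46 dBFS, reduced 2.5:1 to 4.4 dB above → -41.6 dBFS; +2 dB make-up → -39.6 dBFS.
Stage 3: -39.6 dBFS ≤ -18 dBFS, so stage 3 doesn't engage; output -39.6 dBFS.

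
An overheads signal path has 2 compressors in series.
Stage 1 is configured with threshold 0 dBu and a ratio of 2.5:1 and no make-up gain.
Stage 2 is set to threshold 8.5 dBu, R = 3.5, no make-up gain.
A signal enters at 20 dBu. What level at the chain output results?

8 dBu

Stage 1: 20 dB above 0 dBu, reduced 2.5:1 to 8 dB above → 8 dBu.
Stage 2: below threshold (8 ≤ 8.5); passes unchanged; output 8 dBu.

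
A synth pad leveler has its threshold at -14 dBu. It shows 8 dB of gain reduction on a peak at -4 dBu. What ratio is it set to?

5:1

Input overshoot = -4 − (-14) = 10 dB.
Output overshoot = 10 − 8 = 2 dB.
Ratio = input overshoot / output overshoot = 10 / 2 = 5.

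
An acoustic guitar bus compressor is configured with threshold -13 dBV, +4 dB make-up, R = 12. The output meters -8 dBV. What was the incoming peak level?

-1 dBV

Stripping the +4 dB make-up gives -12 dBV at the gain stage.
The compressed level sits -12 − (-13) = 1 dB over threshold.
Before 12:1 compression the overshoot was 1 × 12 = 12 dB, so input = -13 + 12 = -1 dBV.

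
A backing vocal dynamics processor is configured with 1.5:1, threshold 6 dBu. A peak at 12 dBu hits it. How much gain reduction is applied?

2 dB

Overshoot = 12 − 6 = 6 dB.
After 1.5:1 compression the overshoot becomes 6/1.5 = 4 dB.
So the signal is attenuated by 6 − 4 = 2 dB.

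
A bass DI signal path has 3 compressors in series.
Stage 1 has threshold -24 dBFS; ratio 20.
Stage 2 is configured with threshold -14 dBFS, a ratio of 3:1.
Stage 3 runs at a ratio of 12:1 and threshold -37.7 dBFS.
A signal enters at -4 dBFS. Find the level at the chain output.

-36.475 dBFS

Stage 1: 20 dB above -24 dBFS, reduced 20:1 to 1 dB above → -23 dBFS.
Stage 2: -23 dBFS is at or below the -14 dBFS threshold — no compression; output -23 dBFS.
Stage 3: overshoot 14.7 dB → 14.7/12 = 1.225 dB → -36.475 dBFS.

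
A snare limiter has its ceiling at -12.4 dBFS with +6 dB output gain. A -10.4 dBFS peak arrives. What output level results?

At ∞:1, everything above -12.4 dBFS is held at the ceiling.
Output gain then adds 6 dB: -12.4 + 6 = -6.4 dBFS.

-6.4 dBFS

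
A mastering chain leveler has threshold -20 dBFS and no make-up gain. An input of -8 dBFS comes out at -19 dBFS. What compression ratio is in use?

Input overshoot = -8 − (-20) = 12 dB; output overshoot = -19 − (-20) = 1 dB.
Ratio = 12 / 1 = 12.

12:1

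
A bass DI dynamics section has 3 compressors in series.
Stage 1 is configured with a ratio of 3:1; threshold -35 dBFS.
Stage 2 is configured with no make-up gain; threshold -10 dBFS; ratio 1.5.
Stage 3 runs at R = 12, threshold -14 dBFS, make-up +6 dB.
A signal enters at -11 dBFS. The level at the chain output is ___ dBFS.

-21 dBFS

Stage 1: overshoot 24 dB → 24/3 = 8 dB → -27 dBFS.
Stage 2: -27 dBFS is at or below the -10 dBFS threshold — no compression; output -27 dBFS.
Stage 3: -27 dBFS ≤ -14 dBFS, so stage 3 doesn't engage; make-up brings it to -21 dBFS.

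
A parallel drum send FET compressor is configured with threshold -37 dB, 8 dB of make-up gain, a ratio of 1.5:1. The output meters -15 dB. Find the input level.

Stripping the +8 dB make-up gives -23 dB at the gain stage.
Post-compression overshoot = -23 − (-37) = 14 dB.
Undo the ratio: input overshoot = 14 × 1.5 = 21 dB, giving input = -16 dB.

-16 dB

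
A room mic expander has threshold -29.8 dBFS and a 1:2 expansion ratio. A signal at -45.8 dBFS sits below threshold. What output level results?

-61.8 dBFS

Undershoot = (-29.8) − (-45.8) = 16 dB.
At 1:2, that expands to 32 dB under threshold.
Output = -29.8 − 32 = -61.8 dBFS.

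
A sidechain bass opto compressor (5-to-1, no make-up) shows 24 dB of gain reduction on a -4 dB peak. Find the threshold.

-34 dB

Gain reduction = -4 − (-28) = 24 dB; output overshoot = GR / (R − 1) = 24 / 4 = 6 dB.
Threshold = output − output overshoot = -28 − 6 = -34 dB.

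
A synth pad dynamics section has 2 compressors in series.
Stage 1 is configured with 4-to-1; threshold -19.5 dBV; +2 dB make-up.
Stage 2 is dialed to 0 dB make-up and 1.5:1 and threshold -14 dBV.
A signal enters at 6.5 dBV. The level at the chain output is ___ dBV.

-12 dBV

Stage 1: 26 dB above -19.5 dBV, reduced 4:1 to 6.5 dB above → -13 dBV; +2 dB make-up → -11 dBV.
Stage 2: overshoot 3 dB → 3/1.5 = 2 dB → -12 dBV.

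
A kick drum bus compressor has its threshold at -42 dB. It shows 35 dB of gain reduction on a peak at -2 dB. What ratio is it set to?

8:1

Input overshoot = -2 − (-42) = 40 dB.
Output overshoot = 40 − 35 = 5 dB.
Ratio = input overshoot / output overshoot = 40 / 5 = 8.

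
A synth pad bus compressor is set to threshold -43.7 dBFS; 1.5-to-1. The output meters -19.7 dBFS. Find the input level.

That's 24 dB above the -43.7 dBFS threshold.
Undo the ratio: input overshoot = 24 × 1.5 = 36 dB, giving input = -7.7 dBFS.

-7.7 dBFS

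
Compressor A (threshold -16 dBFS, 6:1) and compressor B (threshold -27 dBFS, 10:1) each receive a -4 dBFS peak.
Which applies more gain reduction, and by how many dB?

A: 12 dB over, compressed to 2 dB over, so 10 dB of GR.
B: 23 dB over, compressed to 2.3 dB over, so 20.7 dB of GR.
B reduces 10.7 dB more.

B, by 10.7 dB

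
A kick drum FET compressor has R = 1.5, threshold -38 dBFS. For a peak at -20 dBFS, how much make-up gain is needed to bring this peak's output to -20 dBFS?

6 dB

Without make-up, output = threshold + overshoot/1.5 = -38 + 12 = -26 dBFS.
Gap to target: 6 dB.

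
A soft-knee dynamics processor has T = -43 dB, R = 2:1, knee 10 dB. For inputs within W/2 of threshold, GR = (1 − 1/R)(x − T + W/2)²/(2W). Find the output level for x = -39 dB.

-41.025 dB

x − T + W/2 = -39 − (-43) + 5 = 9.
GR = (1 − 1/2) × 9² / 20 = 0.5 × 81 / 20 = 2.025 dB.
Output = -39 − 2.025 = -41.025 dB.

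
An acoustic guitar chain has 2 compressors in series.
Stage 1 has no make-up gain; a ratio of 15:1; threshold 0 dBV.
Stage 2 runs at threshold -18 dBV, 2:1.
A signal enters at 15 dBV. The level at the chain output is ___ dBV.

-8.5 dBV

Stage 1: 15 dB above 0 dBV, reduced 15:1 to 1 dB above → 1 dBV.
Stage 2: 1 dBV is 19 dB over -18 dBV; at 2:1 that becomes 9.5 dB over, giving -8.5 dBV.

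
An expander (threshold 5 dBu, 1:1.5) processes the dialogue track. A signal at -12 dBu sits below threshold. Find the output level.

The input is 17 dB below the 5 dBu threshold.
A 1:1.5 expander multiplies undershoot by 1.5: 17 × 1.5 = 25.5 dB below threshold.
Output = 5 − 25.5 = -20.5 dBu.

-20.5 dBu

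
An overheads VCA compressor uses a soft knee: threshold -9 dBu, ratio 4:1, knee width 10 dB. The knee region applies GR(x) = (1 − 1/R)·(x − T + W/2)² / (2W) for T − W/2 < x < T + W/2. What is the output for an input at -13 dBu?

-13.0375 dBu

x − T + W/2 = -13 − (-9) + 5 = 1.
GR = (1 − 1/4) × 1² / 20 = 0.75 × 1 / 20 = 0.0375 dB.
Output = -13 − 0.0375 = -13.0375 dBu.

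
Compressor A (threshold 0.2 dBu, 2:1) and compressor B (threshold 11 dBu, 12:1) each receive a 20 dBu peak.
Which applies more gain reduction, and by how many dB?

A, by 1.65 dB

A: GR = 19.8 − 19.8/2 = 9.9 dB.
B: GR = 9 − 9/12 = 8.25 dB.
A reduces 1.65 dB more.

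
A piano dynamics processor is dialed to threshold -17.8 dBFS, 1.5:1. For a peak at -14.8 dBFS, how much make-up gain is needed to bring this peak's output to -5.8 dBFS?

10 dB

Without make-up, output = threshold + overshoot/1.5 = -17.8 + 2 = -15.8 dBFS.
Gap to target: 10 dB.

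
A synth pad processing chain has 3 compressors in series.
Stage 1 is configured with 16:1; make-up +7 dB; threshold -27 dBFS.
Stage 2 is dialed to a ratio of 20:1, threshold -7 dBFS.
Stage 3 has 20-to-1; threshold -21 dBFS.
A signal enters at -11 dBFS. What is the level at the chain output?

-20.9 dBFS

Stage 1: 16 dB above -27 dBFS, reduced 16:1 to 1 dB above → -26 dBFS; +7 dB make-up → -19 dBFS.
Stage 2: -19 dBFS is at or below the -7 dBFS threshold — no compression; output -19 dBFS.
Stage 3: 2 dB above -21 dBFS, reduced 20:1 to 0.1 dB above → -20.9 dBFS.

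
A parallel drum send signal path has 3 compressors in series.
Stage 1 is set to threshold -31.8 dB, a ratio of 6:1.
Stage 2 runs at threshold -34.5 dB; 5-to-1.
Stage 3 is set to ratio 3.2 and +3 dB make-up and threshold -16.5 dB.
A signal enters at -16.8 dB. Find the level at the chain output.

-30.46 dB

Stage 1: 15 dB above -31.8 dB, reduced 6:1 to 2.5 dB above → -29.3 dB.
Stage 2: overshoot 5.2 dB → 5.2/5 = 1.04 dB → -33.46 dB.
Stage 3: -33.46 dB ≤ -16.5 dB, so stage 3 doesn't engage; make-up brings it to -30.46 dB.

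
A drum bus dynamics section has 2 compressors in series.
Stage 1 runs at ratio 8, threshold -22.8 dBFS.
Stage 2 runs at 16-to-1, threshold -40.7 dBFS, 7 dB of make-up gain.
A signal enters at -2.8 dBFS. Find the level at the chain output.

Stage 1: overshoot 20 dB → 20/8 = 2.5 dB → -20.3 dBFS.
Stage 2: overshoot 20.4 dB → 20.4/16 = 1.275 dB → -39.425 dBFS; +7 dB make-up → -32.425 dBFS.

-32.425 dBFS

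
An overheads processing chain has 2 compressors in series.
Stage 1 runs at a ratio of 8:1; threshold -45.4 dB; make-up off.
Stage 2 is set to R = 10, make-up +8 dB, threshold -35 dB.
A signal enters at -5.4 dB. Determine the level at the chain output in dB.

Stage 1: -5.4 dB is 40 dB over -45.4 dB; at 8:1 that becomes 5 dB over, giving -40.4 dB.
Stage 2: -40.4 dB ≤ -35 dB, so stage 2 doesn't engage; make-up brings it to -32.4 dB.

-32.4 dB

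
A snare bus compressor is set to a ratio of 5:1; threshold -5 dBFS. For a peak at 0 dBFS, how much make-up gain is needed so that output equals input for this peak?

The peak compresses to -5 + 5/5 = -4 dBFS.
To reach 0 dBFS requires 0 − (-4) = 4 dB of make-up.

4 dB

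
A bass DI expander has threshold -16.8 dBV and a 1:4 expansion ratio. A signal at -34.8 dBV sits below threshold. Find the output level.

Below threshold, a 1:4 expander applies gain = (4−1)×(T − x) of attenuation.
(4−1) × 18 = 54 dB, so output = -34.8 − 54 = -88.8 dBV.

-88.8 dBV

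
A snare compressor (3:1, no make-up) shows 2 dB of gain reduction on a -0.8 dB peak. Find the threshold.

-3.8 dB

Gain reduction = -0.8 − (-2.8) = 2 dB; output overshoot = GR / (R − 1) = 2 / 2 = 1 dB.
Threshold = output − output overshoot = -2.8 − 1 = -3.8 dB.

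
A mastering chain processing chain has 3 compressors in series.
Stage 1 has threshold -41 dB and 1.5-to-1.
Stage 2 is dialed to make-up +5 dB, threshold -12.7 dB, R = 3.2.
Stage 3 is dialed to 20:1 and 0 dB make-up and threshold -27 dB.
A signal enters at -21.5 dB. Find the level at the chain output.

-26.8 dB

Stage 1: -21.5 dB is 19.5 dB over -41 dB; at 1.5:1 that becomes 13 dB over, giving -28 dB.
Stage 2: below threshold (-28 ≤ -12.7); passes unchanged; make-up brings it to -23 dB.
Stage 3: overshoot 4 dB → 4/20 = 0.2 dB → -26.8 dB.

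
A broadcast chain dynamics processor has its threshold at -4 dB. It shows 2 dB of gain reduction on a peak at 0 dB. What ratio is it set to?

Input overshoot = 0 − (-4) = 4 dB.
Output overshoot = 4 − 2 = 2 dB.
Ratio = input overshoot / output overshoot = 4 / 2 = 2.

2:1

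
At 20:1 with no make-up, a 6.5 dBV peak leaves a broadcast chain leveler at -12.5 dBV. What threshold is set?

Input is 20 dB above T (since output overshoot × R = input overshoot: (-12.5 − T)·20 = 6.5 − T gives T = -13.5 dBV).
Check: -13.5 + (6.5 − (-13.5))/20 = -13.5 + 1 = -12.5 dBV. ✓

-13.5 dBV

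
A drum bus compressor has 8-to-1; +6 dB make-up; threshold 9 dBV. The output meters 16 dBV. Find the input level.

17 dBV

Stripping the +6 dB make-up gives 10 dBV at the gain stage.
The compressed level sits 10 − 9 = 1 dB over threshold.
Input overshoot = R × output overshoot = 8 dB → input = 9 + 8 = 17 dBV.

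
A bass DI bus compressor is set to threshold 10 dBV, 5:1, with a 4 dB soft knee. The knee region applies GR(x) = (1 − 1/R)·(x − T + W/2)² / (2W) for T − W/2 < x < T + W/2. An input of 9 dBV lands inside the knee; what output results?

8.9 dBV

x − T + W/2 = 9 − 10 + 2 = 1.
GR = (1 − 1/5) × 1² / 8 = 0.8 × 1 / 8 = 0.1 dB.
Output = 9 − 0.1 = 8.9 dBV.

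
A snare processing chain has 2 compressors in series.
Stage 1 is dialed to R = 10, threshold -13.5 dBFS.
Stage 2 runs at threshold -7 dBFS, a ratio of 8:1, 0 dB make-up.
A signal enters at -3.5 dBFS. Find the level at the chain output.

Stage 1: overshoot 10 dB → 10/10 = 1 dB → -12.5 dBFS.
Stage 2: -12.5 dBFS ≤ -7 dBFS, so stage 2 doesn't engage; output -12.5 dBFS.

-12.5 dBFS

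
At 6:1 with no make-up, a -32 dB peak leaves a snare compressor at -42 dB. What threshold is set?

-44 dB

Gain reduction = -32 − (-42) = 10 dB; output overshoot = GR / (R − 1) = 10 / 5 = 2 dB.
Threshold = output − output overshoot = -42 − 2 = -44 dB.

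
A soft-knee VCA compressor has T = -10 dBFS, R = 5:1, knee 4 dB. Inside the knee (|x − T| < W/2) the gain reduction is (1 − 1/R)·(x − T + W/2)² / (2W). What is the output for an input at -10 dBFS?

x − T + W/2 = -10 − (-10) + 2 = 2.
GR = (1 − 1/5) × 2² / 8 = 0.8 × 4 / 8 = 0.4 dB.
Output = -10 − 0.4 = -10.4 dBFS.

-10.4 dBFS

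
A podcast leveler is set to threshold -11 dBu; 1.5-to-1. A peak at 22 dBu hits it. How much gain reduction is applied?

11 dB

The signal is 33 dB above threshold.
After 1.5:1 compression the overshoot becomes 33/1.5 = 22 dB.
Gain reduction = 33 − 22 = 11 dB.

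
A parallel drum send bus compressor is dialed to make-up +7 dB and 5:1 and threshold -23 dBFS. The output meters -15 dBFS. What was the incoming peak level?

Before make-up, the level was -15 − 7 = -22 dBFS.
The compressed level sits -22 − (-23) = 1 dB over threshold.
Before 5:1 compression the overshoot was 1 × 5 = 5 dB, so input = -23 + 5 = -18 dBFS.

-18 dBFS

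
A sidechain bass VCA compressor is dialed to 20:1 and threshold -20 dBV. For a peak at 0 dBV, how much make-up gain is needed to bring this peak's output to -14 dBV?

The peak compresses to -20 + 20/20 = -19 dBV.
To reach -14 dBV requires -14 − (-19) = 5 dB of make-up.

5 dB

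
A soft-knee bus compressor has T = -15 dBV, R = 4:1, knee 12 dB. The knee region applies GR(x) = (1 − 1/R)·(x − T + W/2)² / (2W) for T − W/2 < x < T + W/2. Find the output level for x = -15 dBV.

x − T + W/2 = -15 − (-15) + 6 = 6.
GR = (1 − 1/4) × 6² / 24 = 0.75 × 36 / 24 = 1.125 dB.
Output = -15 − 1.125 = -16.125 dBV.

-16.125 dBV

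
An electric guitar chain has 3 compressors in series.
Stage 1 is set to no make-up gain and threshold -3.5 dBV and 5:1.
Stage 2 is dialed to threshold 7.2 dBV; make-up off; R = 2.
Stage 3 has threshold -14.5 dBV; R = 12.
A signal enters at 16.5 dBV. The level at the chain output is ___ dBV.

Stage 1: 20 dB above -3.5 dBV, reduced 5:1 to 4 dB above → 0.5 dBV.
Stage 2: below threshold (0.5 ≤ 7.2); passes unchanged; output 0.5 dBV.
Stage 3: 15 dB above -14.5 dBV, reduced 12:1 to 1.25 dB above → -13.25 dBV.

-13.25 dBV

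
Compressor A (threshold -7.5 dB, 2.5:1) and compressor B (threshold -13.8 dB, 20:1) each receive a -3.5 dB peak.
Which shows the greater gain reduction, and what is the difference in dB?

B, by 7.385 dB

A: overshoot 4 dB → output overshoot 1.6 dB → GR 2.4 dB.
B: overshoot 10.3 dB → output overshoot 0.515 dB → GR 9.785 dB.
B applies 7.385 dB more gain reduction.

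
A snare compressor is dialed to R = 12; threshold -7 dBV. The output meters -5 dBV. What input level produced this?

The compressed level sits -5 − (-7) = 2 dB over threshold.
Input overshoot = R × output overshoot = 24 dB → input = -7 + 24 = 17 dBV.

17 dBV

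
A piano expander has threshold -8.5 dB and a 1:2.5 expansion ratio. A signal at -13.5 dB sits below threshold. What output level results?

-21 dB

The input is 5 dB below the -8.5 dB threshold.
A 1:2.5 expander multiplies undershoot by 2.5: 5 × 2.5 = 12.5 dB below threshold.
Output = -8.5 − 12.5 = -21 dB.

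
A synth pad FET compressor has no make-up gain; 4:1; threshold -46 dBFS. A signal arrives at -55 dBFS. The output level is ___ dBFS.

-55 dBFS is 9 dB below the -46 dBFS threshold, so no gain reduction is applied.
Output = input = -55 dBFS.

-55 dBFS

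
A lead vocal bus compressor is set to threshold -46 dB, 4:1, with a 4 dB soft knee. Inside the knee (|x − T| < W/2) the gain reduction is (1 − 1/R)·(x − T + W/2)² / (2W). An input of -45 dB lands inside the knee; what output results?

x − T + W/2 = -45 − (-46) + 2 = 3.
GR = (1 − 1/4) × 3² / 8 = 0.75 × 9 / 8 = 0.84375 dB.
Output = -45 − 0.84375 = -45.84375 dB.

-45.84375 dB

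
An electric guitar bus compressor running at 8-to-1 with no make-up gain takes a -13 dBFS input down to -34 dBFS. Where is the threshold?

-37 dBFS

Gain reduction = -13 − (-34) = 21 dB; output overshoot = GR / (R − 1) = 21 / 7 = 3 dB.
Threshold = output − output overshoot = -34 − 3 = -37 dBFS.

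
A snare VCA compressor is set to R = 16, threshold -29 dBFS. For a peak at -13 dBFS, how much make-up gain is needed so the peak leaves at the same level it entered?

15 dB

Overshoot 16 dB → 16/16 = 1 dB after compression, so the compressed level is -29 + 1 = -28 dBFS.
Make-up = target − compressed = -13 − (-28) = 15 dB.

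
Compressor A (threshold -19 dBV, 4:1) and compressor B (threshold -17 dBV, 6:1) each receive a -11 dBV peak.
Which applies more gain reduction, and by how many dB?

A: 8 dB over, compressed to 2 dB over, so 6 dB of GR.
B: 6 dB over, compressed to 1 dB over, so 5 dB of GR.
A applies 1 dB more gain reduction.

A, by 1 dB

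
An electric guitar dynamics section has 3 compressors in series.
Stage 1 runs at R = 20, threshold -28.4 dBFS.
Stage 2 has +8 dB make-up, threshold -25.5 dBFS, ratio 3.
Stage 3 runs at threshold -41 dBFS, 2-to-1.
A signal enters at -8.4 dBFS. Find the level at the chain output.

-30.2 dBFS

Stage 1: overshoot 20 dB → 20/20 = 1 dB → -27.4 dBFS.
Stage 2: -27.4 dBFS ≤ -25.5 dBFS, so stage 2 doesn't engage; make-up brings it to -19.4 dBFS.
Stage 3: overshoot 21.6 dB → 21.6/2 = 10.8 dB → -30.2 dBFS.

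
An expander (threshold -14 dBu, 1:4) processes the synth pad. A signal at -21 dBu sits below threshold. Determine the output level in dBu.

-42 dBu

Below threshold, a 1:4 expander applies gain = (4−1)×(T − x) of attenuation.
(4−1) × 7 = 21 dB, so output = -21 − 21 = -42 dBu.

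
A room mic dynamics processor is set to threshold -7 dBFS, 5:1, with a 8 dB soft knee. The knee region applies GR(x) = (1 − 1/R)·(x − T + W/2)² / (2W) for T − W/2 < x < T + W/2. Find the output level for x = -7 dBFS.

-7.8 dBFS

x − T + W/2 = -7 − (-7) + 4 = 4.
GR = (1 − 1/5) × 4² / 16 = 0.8 × 16 / 16 = 0.8 dB.
Output = -7 − 0.8 = -7.8 dBFS.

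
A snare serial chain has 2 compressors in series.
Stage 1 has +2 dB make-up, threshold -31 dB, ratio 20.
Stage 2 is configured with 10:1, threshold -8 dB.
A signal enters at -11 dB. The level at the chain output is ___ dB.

-28 dB

Stage 1: -11 dB is 20 dB over -31 dB; at 20:1 that becomes 1 dB over, giving -30 dB; +2 dB make-up → -28 dB.
Stage 2: -28 dB ≤ -8 dB, so stage 2 doesn't engage; output -28 dB.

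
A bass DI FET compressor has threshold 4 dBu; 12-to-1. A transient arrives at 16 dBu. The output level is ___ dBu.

Overshoot: 16 − 4 = 12 dB.
12:1 compression reduces that to 12/12 = 1 dB over.
So the level is 4 + 1 = 5 dBu.

5 dBu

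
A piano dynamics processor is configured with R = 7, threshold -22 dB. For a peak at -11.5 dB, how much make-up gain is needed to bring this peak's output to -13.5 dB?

7 dB

Without make-up, output = threshold + overshoot/7 = -22 + 1.5 = -20.5 dB.
Gap to target: 7 dB.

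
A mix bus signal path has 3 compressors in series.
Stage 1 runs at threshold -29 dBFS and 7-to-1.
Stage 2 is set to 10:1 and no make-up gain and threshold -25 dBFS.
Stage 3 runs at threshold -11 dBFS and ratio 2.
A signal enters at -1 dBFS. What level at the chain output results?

-25 dBFS

Stage 1: -1 dBFS is 28 dB over -29 dBFS; at 7:1 that becomes 4 dB over, giving -25 dBFS.
Stage 2: below threshold (-25 ≤ -25); passes unchanged; output -25 dBFS.
Stage 3: -25 dBFS ≤ -11 dBFS, so stage 3 doesn't engage; output -25 dBFS.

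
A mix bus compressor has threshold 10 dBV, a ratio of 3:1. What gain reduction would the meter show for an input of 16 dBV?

The signal is 6 dB above threshold.
At 3:1, output sits 6/3 = 2 dB above threshold.
So the signal is attenuated by 6 − 2 = 4 dB.

4 dB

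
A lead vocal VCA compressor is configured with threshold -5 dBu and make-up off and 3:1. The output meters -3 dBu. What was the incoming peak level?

The compressed level sits -3 − (-5) = 2 dB over threshold.
Undo the ratio: input overshoot = 2 × 3 = 6 dB, giving input = 1 dBu.

1 dBu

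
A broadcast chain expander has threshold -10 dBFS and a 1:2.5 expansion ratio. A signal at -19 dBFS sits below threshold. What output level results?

Below threshold, a 1:2.5 expander applies gain = (2.5−1)×(T − x) of attenuation.
(2.5−1) × 9 = 13.5 dB, so output = -19 − 13.5 = -32.5 dBFS.

-32.5 dBFS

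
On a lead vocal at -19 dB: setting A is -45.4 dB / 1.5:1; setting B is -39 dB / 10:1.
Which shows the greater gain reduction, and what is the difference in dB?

B, by 9.2 dB

A: 26.4 dB over, compressed to 17.6 dB over, so 8.8 dB of GR.
B: 20 dB over, compressed to 2 dB over, so 18 dB of GR.
B reduces 9.2 dB more.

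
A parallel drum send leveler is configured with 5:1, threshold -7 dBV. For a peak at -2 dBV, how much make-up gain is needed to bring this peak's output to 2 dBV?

8 dB

The peak compresses to -7 + 5/5 = -6 dBV.
To reach 2 dBV requires 2 − (-6) = 8 dB of make-up.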